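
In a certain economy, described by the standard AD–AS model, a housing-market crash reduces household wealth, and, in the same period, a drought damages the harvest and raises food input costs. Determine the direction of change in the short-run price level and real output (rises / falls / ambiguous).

The first event is a negative demand shock: AD shifts left, which by itself pushes P down and Y down.
The second is an adverse supply shock: SRAS shifts left, which by itself pushes P up and Y down.
The two shocks push P in opposite directions, so the effect on P is ambiguous. Both shocks push Y down, so Y falls.

Price level: ambiguous; output: falls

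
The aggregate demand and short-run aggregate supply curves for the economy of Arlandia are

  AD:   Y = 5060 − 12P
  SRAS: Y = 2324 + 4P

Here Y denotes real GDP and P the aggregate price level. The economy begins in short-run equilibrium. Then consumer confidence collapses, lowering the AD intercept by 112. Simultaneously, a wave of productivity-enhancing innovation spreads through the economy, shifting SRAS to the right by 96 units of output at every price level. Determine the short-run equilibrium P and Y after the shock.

After both shocks: AD is Y = 4948 − 12P and SRAS is Y = 2420 + 4P.
Setting them equal: 2528 = 16P, so P = 158.
Y = 4948 − 12·158 = 3052.

P = 158, Y = 3052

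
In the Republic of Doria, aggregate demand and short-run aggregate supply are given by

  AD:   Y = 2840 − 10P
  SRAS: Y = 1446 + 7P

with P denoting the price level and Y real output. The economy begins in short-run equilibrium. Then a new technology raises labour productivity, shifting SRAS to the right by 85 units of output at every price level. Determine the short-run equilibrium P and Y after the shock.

This is a positive supply shock: SRAS shifts right.
New SRAS: Y = 1531 + 7P.
Set AD = SRAS: 2840 − 10P = 1531 + 7P, so 1309 = 17P and P = 77.
Y = 2840 − 10·77 = 2070.

P = 77, Y = 2070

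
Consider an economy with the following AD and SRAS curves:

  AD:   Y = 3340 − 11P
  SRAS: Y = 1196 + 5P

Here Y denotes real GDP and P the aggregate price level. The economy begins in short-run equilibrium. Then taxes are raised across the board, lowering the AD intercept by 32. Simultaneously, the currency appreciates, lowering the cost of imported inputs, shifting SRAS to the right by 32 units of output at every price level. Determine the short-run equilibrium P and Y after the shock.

P = 130, Y = 1878

After both shocks: AD is Y = 3308 − 11P and SRAS is Y = 1228 + 5P.
Setting them equal: 2080 = 16P, so P = 130.
Y = 3308 − 11·130 = 1878.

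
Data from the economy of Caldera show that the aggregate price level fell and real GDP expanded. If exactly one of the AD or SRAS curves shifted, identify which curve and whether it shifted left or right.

P fell and Y rose. An AD shift moves P and Y in the same direction; an SRAS shift moves them in opposite directions.
Here P and Y moved in opposite directions, so the SRAS curve shifted.
Since Y rose, SRAS shifted right.

SRAS shifted right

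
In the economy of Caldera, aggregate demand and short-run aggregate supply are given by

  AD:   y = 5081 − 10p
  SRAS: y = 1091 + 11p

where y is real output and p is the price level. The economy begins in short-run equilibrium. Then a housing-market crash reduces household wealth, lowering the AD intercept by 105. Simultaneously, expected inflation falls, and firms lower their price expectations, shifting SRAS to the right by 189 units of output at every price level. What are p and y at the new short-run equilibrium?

p = 176, y = 3216

After both shocks: AD is y = 4976 − 10p and SRAS is y = 1280 + 11p.
Setting them equal: 3696 = 21p, so p = 176.
y = 4976 − 10·176 = 3216.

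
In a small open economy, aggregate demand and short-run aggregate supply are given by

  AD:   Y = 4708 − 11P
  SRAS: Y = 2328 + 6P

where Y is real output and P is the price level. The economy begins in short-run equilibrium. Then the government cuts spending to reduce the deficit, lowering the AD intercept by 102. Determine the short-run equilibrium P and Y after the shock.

This is a negative demand shock: AD shifts left.
New AD: Y = 4606 − 11P.
Set AD = SRAS: 4606 − 11P = 2328 + 6P, so 2278 = 17P and P = 134.
Y = 4606 − 11·134 = 3132.

P = 134, Y = 3132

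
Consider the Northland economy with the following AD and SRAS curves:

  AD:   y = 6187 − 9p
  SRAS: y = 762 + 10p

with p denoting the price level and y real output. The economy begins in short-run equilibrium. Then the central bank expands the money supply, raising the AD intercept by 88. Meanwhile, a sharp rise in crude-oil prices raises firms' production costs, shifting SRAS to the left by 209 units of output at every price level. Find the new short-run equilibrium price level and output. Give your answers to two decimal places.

After both shocks: AD is y = 6275 − 9p and SRAS is y = 553 + 10p.
Setting them equal: 5722 = 19p, so p = 301.16.
Substituting into AD, y = 3564.58.

p = 301.16, y = 3564.58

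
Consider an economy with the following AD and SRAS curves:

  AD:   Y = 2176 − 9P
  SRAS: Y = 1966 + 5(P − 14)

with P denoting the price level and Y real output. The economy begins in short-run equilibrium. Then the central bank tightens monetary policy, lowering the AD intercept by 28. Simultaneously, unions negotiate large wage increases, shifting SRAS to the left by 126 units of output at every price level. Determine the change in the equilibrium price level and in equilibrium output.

ΔP = +7, ΔY = -91

After both shocks: AD is Y = 2148 − 9P and SRAS is Y = 1770 + 5P.
Setting them equal: 378 = 14P, so P = 27.
Y = 2148 − 9·27 = 1905.
Initially P = 20, Y = 1996, so ΔP = +7 and ΔY = -91.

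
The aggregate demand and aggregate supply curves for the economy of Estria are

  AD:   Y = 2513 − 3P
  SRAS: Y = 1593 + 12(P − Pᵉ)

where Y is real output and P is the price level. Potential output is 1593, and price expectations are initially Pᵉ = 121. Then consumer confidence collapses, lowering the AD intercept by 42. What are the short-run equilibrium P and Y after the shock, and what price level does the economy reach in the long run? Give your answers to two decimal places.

AD shifts left: new AD is Y = 2471 − 3P. With Pᵉ = 121, SRAS is Y = 141 + 12P.
Short run: 2471 − 3P = 141 + 12P gives 2330 = 15P, so P = 155.33 and Y = 2471 − 3P = 2005.00.
Y = 2005.00 is above potential 1593; expectations adjust and SRAS shifts left until Y = 1593.
Long run: on the new AD curve, 1593 = 2471 − 3P gives P = 292.67.

Short run: P = 155.33, Y = 2005.00. Long run: P = 292.67.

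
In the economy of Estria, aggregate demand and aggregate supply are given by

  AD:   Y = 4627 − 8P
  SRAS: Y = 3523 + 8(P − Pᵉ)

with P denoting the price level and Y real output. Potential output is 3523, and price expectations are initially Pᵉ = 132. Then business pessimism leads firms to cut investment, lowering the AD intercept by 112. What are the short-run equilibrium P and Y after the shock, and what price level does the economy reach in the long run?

Short run: P = 128, Y = 3491. Long run: P = 124.

AD shifts left: new AD is Y = 4515 − 8P. With Pᵉ = 132, SRAS is Y = 2467 + 8P.
Short run: 4515 − 8P = 2467 + 8P gives 2048 = 16P, so P = 128 and Y = 4515 − 8·128 = 3491.
Y = 3491 is below potential 3523; expectations adjust and SRAS shifts right until Y = 3523.
Long run: on the new AD curve, 3523 = 4515 − 8P gives P = 124.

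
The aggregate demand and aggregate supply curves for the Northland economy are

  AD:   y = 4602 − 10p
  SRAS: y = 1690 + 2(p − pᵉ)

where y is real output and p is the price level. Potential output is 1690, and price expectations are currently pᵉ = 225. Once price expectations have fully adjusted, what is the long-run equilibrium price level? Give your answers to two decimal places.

Short run: with pᵉ = 225, SRAS is y = 1240 + 2p. Setting AD = SRAS gives 3362 = 12p, so p = 280.17 and y = 4602 − 10p = 1800.33.
Output 1800.33 is above potential 1690, so over time expected prices rise and SRAS shifts left until y returns to 1690.
Long run: y = 1690 on the AD curve gives 1690 = 4602 − 10p, so p = 291.20.

Long-run p = 291.20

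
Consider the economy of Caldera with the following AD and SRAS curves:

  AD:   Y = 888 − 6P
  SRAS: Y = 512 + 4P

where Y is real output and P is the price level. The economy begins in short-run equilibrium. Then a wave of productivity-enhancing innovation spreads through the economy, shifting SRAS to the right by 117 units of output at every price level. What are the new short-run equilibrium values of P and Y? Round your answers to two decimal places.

This is a positive supply shock: SRAS shifts right.
New SRAS: Y = 629 + 4P.
Set AD = SRAS: 888 − 6P = 629 + 4P, so 259 = 10P and P = 25.90.
Substituting into AD, Y = 732.60.

P = 25.90, Y = 732.60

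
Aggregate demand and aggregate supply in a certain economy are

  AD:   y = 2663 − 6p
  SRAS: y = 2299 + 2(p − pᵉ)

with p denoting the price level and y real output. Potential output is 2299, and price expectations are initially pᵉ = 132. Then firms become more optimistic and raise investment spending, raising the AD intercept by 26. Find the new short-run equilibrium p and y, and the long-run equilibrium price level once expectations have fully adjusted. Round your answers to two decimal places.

Short run: p = 81.75, y = 2198.50. Long run: p = 65.00.

AD shifts right: new AD is y = 2689 − 6p. With pᵉ = 132, SRAS is y = 2035 + 2p.
Short run: 2689 − 6p = 2035 + 2p gives 654 = 8p, so p = 81.75 and y = 2689 − 6p = 2198.50.
y = 2198.50 is below potential 2299; expectations adjust and SRAS shifts right until y = 2299.
Long run: on the new AD curve, 2299 = 2689 − 6p gives p = 65.00.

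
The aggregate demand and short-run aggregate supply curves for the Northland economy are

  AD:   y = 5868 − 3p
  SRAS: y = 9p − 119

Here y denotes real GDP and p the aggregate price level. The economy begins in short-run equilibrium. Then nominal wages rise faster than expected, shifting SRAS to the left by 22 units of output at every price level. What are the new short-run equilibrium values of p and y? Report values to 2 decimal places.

p = 500.75, y = 4365.75

This is a negative supply shock: SRAS shifts left.
New SRAS: y = 9p − 141.
Set AD = SRAS: 5868 − 3p = 9p − 141, so 6009 = 12p and p = 500.75.
Substituting into AD, y = 4365.75.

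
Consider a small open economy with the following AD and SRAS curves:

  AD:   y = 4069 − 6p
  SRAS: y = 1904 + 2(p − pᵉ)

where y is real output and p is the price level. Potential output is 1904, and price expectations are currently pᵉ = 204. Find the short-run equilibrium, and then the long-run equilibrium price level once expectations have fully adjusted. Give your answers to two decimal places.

Short run: with pᵉ = 204, SRAS is y = 1496 + 2p. Setting AD = SRAS gives 2573 = 8p, so p = 321.63 and y = 4069 − 6p = 2139.25.
Output 2139.25 is above potential 1904, so over time expected prices rise and SRAS shifts left until y returns to 1904.
Long run: y = 1904 on the AD curve gives 1904 = 4069 − 6p, so p = 360.83.

Short run: p = 321.63, y = 2139.25. Long run: p = 360.83.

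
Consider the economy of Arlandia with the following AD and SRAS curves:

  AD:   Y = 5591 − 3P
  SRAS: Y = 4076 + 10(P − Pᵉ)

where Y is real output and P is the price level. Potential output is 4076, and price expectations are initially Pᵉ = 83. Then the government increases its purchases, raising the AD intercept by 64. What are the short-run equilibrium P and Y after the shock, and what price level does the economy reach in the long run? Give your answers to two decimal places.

Short run: P = 185.31, Y = 5099.08. Long run: P = 526.33.

AD shifts right: new AD is Y = 5655 − 3P. With Pᵉ = 83, SRAS is Y = 3246 + 10P.
Short run: 5655 − 3P = 3246 + 10P gives 2409 = 13P, so P = 185.31 and Y = 5655 − 3P = 5099.08.
Y = 5099.08 is above potential 4076; expectations adjust and SRAS shifts left until Y = 4076.
Long run: on the new AD curve, 4076 = 5655 − 3P gives P = 526.33.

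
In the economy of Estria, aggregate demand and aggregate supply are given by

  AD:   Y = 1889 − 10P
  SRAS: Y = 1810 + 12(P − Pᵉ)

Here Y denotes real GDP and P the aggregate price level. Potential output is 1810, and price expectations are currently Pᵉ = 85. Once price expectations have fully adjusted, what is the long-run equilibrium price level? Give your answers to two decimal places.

Short run: with Pᵉ = 85, SRAS is Y = 790 + 12P. Setting AD = SRAS gives 1099 = 22P, so P = 49.95 and Y = 1889 − 10P = 1389.45.
Output 1389.45 is below potential 1810, so over time expected prices fall and SRAS shifts right until Y returns to 1810.
Long run: Y = 1810 on the AD curve gives 1810 = 1889 − 10P, so P = 7.90.

Long-run P = 7.90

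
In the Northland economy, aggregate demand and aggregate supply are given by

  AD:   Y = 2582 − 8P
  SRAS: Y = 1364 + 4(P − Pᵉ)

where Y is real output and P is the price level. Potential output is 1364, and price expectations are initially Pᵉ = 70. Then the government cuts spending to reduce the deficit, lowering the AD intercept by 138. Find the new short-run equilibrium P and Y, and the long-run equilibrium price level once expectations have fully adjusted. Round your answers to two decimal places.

AD shifts left: new AD is Y = 2444 − 8P. With Pᵉ = 70, SRAS is Y = 1084 + 4P.
Short run: 2444 − 8P = 1084 + 4P gives 1360 = 12P, so P = 113.33 and Y = 2444 − 8P = 1537.33.
Y = 1537.33 is above potential 1364; expectations adjust and SRAS shifts left until Y = 1364.
Long run: on the new AD curve, 1364 = 2444 − 8P gives P = 135.00.

Short run: P = 113.33, Y = 1537.33. Long run: P = 135.00.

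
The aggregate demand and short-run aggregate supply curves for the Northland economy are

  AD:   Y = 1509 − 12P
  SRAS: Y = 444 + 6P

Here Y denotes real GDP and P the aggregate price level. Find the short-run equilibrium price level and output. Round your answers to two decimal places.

P = 59.17, Y = 799.00

Set AD = SRAS: 1509 − 12P = 444 + 6P, so 1065 = 18P and P = 59.17.
Substituting into AD, Y = 1509 − 12P = 799.00.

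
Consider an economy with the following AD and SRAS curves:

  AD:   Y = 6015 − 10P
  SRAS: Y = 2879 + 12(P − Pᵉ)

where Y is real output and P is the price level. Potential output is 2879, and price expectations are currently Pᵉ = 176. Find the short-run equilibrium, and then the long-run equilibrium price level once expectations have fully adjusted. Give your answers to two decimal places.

Short run: with Pᵉ = 176, SRAS is Y = 767 + 12P. Setting AD = SRAS gives 5248 = 22P, so P = 238.55 and Y = 6015 − 10P = 3629.55.
Output 3629.55 is above potential 2879, so over time expected prices rise and SRAS shifts left until Y returns to 2879.
Long run: Y = 2879 on the AD curve gives 2879 = 6015 − 10P, so P = 313.60.

Short run: P = 238.55, Y = 3629.55. Long run: P = 313.60.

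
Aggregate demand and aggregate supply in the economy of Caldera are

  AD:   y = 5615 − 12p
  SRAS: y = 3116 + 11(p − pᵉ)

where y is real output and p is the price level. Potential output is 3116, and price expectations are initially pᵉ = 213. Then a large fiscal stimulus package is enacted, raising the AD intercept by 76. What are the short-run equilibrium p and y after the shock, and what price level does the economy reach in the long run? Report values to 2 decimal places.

AD shifts right: new AD is y = 5691 − 12p. With pᵉ = 213, SRAS is y = 773 + 11p.
Short run: 5691 − 12p = 773 + 11p gives 4918 = 23p, so p = 213.83 and y = 5691 − 12p = 3125.09.
y = 3125.09 is above potential 3116; expectations adjust and SRAS shifts left until y = 3116.
Long run: on the new AD curve, 3116 = 5691 − 12p gives p = 214.58.

Short run: p = 213.83, y = 3125.09. Long run: p = 214.58.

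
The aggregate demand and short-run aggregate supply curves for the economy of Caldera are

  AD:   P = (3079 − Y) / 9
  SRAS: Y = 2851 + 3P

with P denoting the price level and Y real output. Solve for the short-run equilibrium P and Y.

Rearrange AD to Y = 3079 − 9P.
Set AD = SRAS: 3079 − 9P = 2851 + 3P, so 228 = 12P and P = 19.
Then Y = 3079 − 9·19 = 2908.

P = 19, Y = 2908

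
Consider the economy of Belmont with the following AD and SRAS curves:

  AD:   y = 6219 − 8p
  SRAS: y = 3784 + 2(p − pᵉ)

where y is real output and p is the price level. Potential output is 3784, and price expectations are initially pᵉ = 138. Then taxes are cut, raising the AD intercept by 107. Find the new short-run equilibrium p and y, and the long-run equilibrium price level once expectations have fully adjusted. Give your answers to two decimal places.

AD shifts right: new AD is y = 6326 − 8p. With pᵉ = 138, SRAS is y = 3508 + 2p.
Short run: 6326 − 8p = 3508 + 2p gives 2818 = 10p, so p = 281.80 and y = 6326 − 8p = 4071.60.
y = 4071.60 is above potential 3784; expectations adjust and SRAS shifts left until y = 3784.
Long run: on the new AD curve, 3784 = 6326 − 8p gives p = 317.75.

Short run: p = 281.80, y = 4071.60. Long run: p = 317.75.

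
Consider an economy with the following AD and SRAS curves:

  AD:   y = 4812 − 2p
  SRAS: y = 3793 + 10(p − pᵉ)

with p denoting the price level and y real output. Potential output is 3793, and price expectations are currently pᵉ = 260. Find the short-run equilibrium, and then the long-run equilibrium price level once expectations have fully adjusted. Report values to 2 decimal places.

Short run: with pᵉ = 260, SRAS is y = 1193 + 10p. Setting AD = SRAS gives 3619 = 12p, so p = 301.58 and y = 4812 − 2p = 4208.83.
Output 4208.83 is above potential 3793, so over time expected prices rise and SRAS shifts left until y returns to 3793.
Long run: y = 3793 on the AD curve gives 3793 = 4812 − 2p, so p = 509.50.

Short run: p = 301.58, y = 4208.83. Long run: p = 509.50.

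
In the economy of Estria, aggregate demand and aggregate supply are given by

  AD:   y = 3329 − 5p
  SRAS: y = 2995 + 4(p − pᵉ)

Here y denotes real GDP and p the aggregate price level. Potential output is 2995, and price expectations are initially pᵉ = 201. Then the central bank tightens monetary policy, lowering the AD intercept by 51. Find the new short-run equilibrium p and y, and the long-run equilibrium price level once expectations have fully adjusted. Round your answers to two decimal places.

Short run: p = 120.78, y = 2674.11. Long run: p = 56.60.

AD shifts left: new AD is y = 3278 − 5p. With pᵉ = 201, SRAS is y = 2191 + 4p.
Short run: 3278 − 5p = 2191 + 4p gives 1087 = 9p, so p = 120.78 and y = 3278 − 5p = 2674.11.
y = 2674.11 is below potential 2995; expectations adjust and SRAS shifts right until y = 2995.
Long run: on the new AD curve, 2995 = 3278 − 5p gives p = 56.60.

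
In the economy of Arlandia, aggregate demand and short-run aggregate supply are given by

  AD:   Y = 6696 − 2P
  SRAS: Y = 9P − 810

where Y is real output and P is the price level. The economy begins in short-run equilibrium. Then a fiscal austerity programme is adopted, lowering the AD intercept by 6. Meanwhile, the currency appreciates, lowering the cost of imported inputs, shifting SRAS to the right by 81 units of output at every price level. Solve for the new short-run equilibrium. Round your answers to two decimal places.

P = 674.45, Y = 5341.09

After both shocks: AD is Y = 6690 − 2P and SRAS is Y = 9P − 729.
Setting them equal: 7419 = 11P, so P = 674.45.
Substituting into AD, Y = 5341.09.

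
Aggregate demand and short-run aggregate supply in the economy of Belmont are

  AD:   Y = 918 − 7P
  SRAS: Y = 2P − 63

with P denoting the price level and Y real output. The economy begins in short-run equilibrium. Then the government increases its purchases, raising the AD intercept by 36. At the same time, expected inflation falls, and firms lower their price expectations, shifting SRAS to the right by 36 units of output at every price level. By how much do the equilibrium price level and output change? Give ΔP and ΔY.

After both shocks: AD is Y = 954 − 7P and SRAS is Y = 2P − 27.
Setting them equal: 981 = 9P, so P = 109.
Y = 954 − 7·109 = 191.
Initially P = 109, Y = 155, so ΔP = +0 and ΔY = +36.

ΔP = +0, ΔY = +36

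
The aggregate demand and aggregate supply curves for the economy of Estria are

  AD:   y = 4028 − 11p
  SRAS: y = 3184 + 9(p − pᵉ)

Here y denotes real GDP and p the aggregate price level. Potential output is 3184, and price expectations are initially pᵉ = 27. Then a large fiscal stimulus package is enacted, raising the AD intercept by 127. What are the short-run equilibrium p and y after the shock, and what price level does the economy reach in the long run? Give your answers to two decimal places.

AD shifts right: new AD is y = 4155 − 11p. With pᵉ = 27, SRAS is y = 2941 + 9p.
Short run: 4155 − 11p = 2941 + 9p gives 1214 = 20p, so p = 60.70 and y = 4155 − 11p = 3487.30.
y = 3487.30 is above potential 3184; expectations adjust and SRAS shifts left until y = 3184.
Long run: on the new AD curve, 3184 = 4155 − 11p gives p = 88.27.

Short run: p = 60.70, y = 3487.30. Long run: p = 88.27.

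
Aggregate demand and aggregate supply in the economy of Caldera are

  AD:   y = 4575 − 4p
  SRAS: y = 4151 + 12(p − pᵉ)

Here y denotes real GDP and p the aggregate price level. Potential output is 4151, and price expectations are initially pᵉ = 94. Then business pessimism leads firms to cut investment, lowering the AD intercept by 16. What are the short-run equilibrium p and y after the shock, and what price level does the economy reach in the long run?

Short run: p = 96, y = 4175. Long run: p = 102.

AD shifts left: new AD is y = 4559 − 4p. With pᵉ = 94, SRAS is y = 3023 + 12p.
Short run: 4559 − 4p = 3023 + 12p gives 1536 = 16p, so p = 96 and y = 4559 − 4·96 = 4175.
y = 4175 is above potential 4151; expectations adjust and SRAS shifts left until y = 4151.
Long run: on the new AD curve, 4151 = 4559 − 4p gives p = 102.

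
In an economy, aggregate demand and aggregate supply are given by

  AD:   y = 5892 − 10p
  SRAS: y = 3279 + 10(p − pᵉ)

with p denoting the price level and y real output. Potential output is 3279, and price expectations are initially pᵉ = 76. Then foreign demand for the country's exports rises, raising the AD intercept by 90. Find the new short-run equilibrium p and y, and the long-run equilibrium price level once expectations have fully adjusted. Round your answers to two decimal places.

Short run: p = 173.15, y = 4250.50. Long run: p = 270.30.

AD shifts right: new AD is y = 5982 − 10p. With pᵉ = 76, SRAS is y = 2519 + 10p.
Short run: 5982 − 10p = 2519 + 10p gives 3463 = 20p, so p = 173.15 and y = 5982 − 10p = 4250.50.
y = 4250.50 is above potential 3279; expectations adjust and SRAS shifts left until y = 3279.
Long run: on the new AD curve, 3279 = 5982 − 10p gives p = 270.30.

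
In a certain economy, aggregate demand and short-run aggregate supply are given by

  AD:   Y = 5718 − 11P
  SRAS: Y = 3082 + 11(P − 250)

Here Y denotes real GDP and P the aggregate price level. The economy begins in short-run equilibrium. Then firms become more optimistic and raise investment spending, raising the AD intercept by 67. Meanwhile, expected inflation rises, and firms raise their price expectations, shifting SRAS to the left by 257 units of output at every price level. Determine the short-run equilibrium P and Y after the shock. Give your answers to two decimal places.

After both shocks: AD is Y = 5785 − 11P and SRAS is Y = 75 + 11P.
Setting them equal: 5710 = 22P, so P = 259.55.
Substituting into AD, Y = 2930.00.

P = 259.55, Y = 2930.00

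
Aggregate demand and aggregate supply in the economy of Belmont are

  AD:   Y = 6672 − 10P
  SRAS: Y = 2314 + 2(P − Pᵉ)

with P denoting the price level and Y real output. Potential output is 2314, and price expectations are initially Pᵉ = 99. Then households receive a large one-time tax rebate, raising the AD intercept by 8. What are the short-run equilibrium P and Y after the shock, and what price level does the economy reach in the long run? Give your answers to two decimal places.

Short run: P = 380.33, Y = 2876.67. Long run: P = 436.60.

AD shifts right: new AD is Y = 6680 − 10P. With Pᵉ = 99, SRAS is Y = 2116 + 2P.
Short run: 6680 − 10P = 2116 + 2P gives 4564 = 12P, so P = 380.33 and Y = 6680 − 10P = 2876.67.
Y = 2876.67 is above potential 2314; expectations adjust and SRAS shifts left until Y = 2314.
Long run: on the new AD curve, 2314 = 6680 − 10P gives P = 436.60.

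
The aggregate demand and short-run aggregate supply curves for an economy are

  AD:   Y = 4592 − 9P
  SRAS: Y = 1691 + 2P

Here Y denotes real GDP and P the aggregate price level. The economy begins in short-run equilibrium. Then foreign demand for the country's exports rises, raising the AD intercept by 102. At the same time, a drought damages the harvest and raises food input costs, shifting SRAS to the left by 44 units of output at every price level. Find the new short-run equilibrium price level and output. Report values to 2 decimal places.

After both shocks: AD is Y = 4694 − 9P and SRAS is Y = 1647 + 2P.
Setting them equal: 3047 = 11P, so P = 277.00.
Substituting into AD, Y = 2201.00.

P = 277.00, Y = 2201.00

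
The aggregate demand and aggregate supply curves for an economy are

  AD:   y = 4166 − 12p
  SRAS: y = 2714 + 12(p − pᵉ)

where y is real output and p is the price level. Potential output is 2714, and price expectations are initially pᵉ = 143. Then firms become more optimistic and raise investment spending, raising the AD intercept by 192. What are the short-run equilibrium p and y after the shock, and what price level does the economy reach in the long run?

AD shifts right: new AD is y = 4358 − 12p. With pᵉ = 143, SRAS is y = 998 + 12p.
Short run: 4358 − 12p = 998 + 12p gives 3360 = 24p, so p = 140 and y = 4358 − 12·140 = 2678.
y = 2678 is below potential 2714; expectations adjust and SRAS shifts right until y = 2714.
Long run: on the new AD curve, 2714 = 4358 − 12p gives p = 137.

Short run: p = 140, y = 2678. Long run: p = 137.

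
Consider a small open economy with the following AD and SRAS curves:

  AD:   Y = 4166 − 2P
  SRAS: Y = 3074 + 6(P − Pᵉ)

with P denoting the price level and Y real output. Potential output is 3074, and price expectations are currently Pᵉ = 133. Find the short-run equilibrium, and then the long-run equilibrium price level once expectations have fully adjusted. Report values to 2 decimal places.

Short run: P = 236.25, Y = 3693.50. Long run: P = 546.00.

Short run: with Pᵉ = 133, SRAS is Y = 2276 + 6P. Setting AD = SRAS gives 1890 = 8P, so P = 236.25 and Y = 4166 − 2P = 3693.50.
Output 3693.50 is above potential 3074, so over time expected prices rise and SRAS shifts left until Y returns to 3074.
Long run: Y = 3074 on the AD curve gives 3074 = 4166 − 2P, so P = 546.00.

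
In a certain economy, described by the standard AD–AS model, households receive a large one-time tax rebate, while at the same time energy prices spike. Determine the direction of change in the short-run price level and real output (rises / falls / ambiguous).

The first event is a positive demand shock: AD shifts right, which by itself pushes P up and Y up.
The second is an adverse supply shock: SRAS shifts left, which by itself pushes P up and Y down.
Both shocks push P up, so P rises. The two shocks push Y in opposite directions, so the effect on Y is ambiguous.

Price level: rises; output: ambiguous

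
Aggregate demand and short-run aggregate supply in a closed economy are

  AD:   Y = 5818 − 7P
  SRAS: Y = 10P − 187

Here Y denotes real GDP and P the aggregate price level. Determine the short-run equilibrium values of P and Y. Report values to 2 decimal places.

Set AD = SRAS: 5818 − 7P = 10P − 187, so 6005 = 17P and P = 353.24.
Substituting into AD, Y = 5818 − 7P = 3345.35.

P = 353.24, Y = 3345.35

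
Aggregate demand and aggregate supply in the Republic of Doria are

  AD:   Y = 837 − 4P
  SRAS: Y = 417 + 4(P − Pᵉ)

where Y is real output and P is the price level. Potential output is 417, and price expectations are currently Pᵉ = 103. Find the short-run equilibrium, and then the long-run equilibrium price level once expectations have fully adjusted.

Short run: with Pᵉ = 103, SRAS is Y = 5 + 4P. Setting AD = SRAS gives 832 = 8P, so P = 104 and Y = 837 − 4·104 = 421.
Output 421 is above potential 417, so over time expected prices rise and SRAS shifts left until Y returns to 417.
Long run: Y = 417 on the AD curve gives 417 = 837 − 4P, so P = 105.

Short run: P = 104, Y = 421. Long run: P = 105.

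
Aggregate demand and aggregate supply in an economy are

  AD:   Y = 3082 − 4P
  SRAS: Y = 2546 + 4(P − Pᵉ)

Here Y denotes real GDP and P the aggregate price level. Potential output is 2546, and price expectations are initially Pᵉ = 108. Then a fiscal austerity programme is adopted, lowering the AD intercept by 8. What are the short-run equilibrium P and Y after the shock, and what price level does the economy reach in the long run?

Short run: P = 120, Y = 2594. Long run: P = 132.

AD shifts left: new AD is Y = 3074 − 4P. With Pᵉ = 108, SRAS is Y = 2114 + 4P.
Short run: 3074 − 4P = 2114 + 4P gives 960 = 8P, so P = 120 and Y = 3074 − 4·120 = 2594.
Y = 2594 is above potential 2546; expectations adjust and SRAS shifts left until Y = 2546.
Long run: on the new AD curve, 2546 = 3074 − 4P gives P = 132.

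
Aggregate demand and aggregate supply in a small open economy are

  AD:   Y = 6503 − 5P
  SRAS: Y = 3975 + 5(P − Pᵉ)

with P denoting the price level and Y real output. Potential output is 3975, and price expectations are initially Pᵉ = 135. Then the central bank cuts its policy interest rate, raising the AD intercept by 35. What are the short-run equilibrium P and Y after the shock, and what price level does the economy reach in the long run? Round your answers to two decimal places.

AD shifts right: new AD is Y = 6538 − 5P. With Pᵉ = 135, SRAS is Y = 3300 + 5P.
Short run: 6538 − 5P = 3300 + 5P gives 3238 = 10P, so P = 323.80 and Y = 6538 − 5P = 4919.00.
Y = 4919.00 is above potential 3975; expectations adjust and SRAS shifts left until Y = 3975.
Long run: on the new AD curve, 3975 = 6538 − 5P gives P = 512.60.

Short run: P = 323.80, Y = 4919.00. Long run: P = 512.60.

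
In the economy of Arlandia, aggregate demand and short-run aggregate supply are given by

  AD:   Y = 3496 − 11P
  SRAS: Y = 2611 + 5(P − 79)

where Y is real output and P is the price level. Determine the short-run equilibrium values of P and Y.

Write SRAS as Y = 2611 + 5P − 395 = 2216 + 5P.
Set AD = SRAS: 3496 − 11P = 2216 + 5P, so 1280 = 16P and P = 80.
Then Y = 3496 − 11·80 = 2616.

P = 80, Y = 2616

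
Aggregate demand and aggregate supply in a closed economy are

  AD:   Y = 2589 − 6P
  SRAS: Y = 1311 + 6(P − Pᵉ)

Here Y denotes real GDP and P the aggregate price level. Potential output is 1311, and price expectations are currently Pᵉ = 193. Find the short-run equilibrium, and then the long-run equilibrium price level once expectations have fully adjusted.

Short run: with Pᵉ = 193, SRAS is Y = 153 + 6P. Setting AD = SRAS gives 2436 = 12P, so P = 203 and Y = 2589 − 6·203 = 1371.
Output 1371 is above potential 1311, so over time expected prices rise and SRAS shifts left until Y returns to 1311.
Long run: Y = 1311 on the AD curve gives 1311 = 2589 − 6P, so P = 213.

Short run: P = 203, Y = 1371. Long run: P = 213.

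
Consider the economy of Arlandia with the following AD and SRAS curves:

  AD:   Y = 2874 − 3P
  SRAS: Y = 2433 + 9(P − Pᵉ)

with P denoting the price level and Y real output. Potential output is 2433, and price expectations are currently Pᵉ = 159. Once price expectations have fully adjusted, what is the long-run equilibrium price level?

Long-run P = 147

Short run: with Pᵉ = 159, SRAS is Y = 1002 + 9P. Setting AD = SRAS gives 1872 = 12P, so P = 156 and Y = 2874 − 3·156 = 2406.
Output 2406 is below potential 2433, so over time expected prices fall and SRAS shifts right until Y returns to 2433.
Long run: Y = 2433 on the AD curve gives 2433 = 2874 − 3P, so P = 147.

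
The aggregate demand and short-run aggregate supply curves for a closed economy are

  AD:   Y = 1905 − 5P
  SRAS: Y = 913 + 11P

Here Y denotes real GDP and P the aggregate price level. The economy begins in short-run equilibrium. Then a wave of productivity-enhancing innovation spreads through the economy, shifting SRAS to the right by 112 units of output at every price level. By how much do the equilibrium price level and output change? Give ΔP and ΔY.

ΔP = -7, ΔY = +35

This is a positive supply shock: SRAS shifts right.
New SRAS: Y = 1025 + 11P.
Set AD = SRAS: 1905 − 5P = 1025 + 11P, so 880 = 16P and P = 55.
Y = 1905 − 5·55 = 1630.
Initially P = 62, Y = 1595, so ΔP = -7 and ΔY = +35.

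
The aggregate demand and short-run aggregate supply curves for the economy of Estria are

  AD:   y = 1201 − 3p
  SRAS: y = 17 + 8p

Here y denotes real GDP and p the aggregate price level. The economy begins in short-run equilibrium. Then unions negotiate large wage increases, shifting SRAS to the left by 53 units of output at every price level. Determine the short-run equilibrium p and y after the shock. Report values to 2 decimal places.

This is a negative supply shock: SRAS shifts left.
New SRAS: y = 8p − 36.
Set AD = SRAS: 1201 − 3p = 8p − 36, so 1237 = 11p and p = 112.45.
Substituting into AD, y = 863.64.

p = 112.45, y = 863.64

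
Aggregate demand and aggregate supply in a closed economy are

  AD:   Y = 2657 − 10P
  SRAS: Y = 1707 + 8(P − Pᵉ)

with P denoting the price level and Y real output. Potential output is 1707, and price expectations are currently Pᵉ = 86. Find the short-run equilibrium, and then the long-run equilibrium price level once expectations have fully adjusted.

Short run: with Pᵉ = 86, SRAS is Y = 1019 + 8P. Setting AD = SRAS gives 1638 = 18P, so P = 91 and Y = 2657 − 10·91 = 1747.
Output 1747 is above potential 1707, so over time expected prices rise and SRAS shifts left until Y returns to 1707.
Long run: Y = 1707 on the AD curve gives 1707 = 2657 − 10P, so P = 95.

Short run: P = 91, Y = 1747. Long run: P = 95.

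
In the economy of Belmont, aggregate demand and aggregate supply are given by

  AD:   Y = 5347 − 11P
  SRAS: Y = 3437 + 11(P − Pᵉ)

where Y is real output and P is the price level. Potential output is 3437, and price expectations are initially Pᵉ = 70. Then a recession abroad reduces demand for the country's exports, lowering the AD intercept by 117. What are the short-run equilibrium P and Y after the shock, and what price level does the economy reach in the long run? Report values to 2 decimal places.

Short run: P = 116.50, Y = 3948.50. Long run: P = 163.00.

AD shifts left: new AD is Y = 5230 − 11P. With Pᵉ = 70, SRAS is Y = 2667 + 11P.
Short run: 5230 − 11P = 2667 + 11P gives 2563 = 22P, so P = 116.50 and Y = 5230 − 11P = 3948.50.
Y = 3948.50 is above potential 3437; expectations adjust and SRAS shifts left until Y = 3437.
Long run: on the new AD curve, 3437 = 5230 − 11P gives P = 163.00.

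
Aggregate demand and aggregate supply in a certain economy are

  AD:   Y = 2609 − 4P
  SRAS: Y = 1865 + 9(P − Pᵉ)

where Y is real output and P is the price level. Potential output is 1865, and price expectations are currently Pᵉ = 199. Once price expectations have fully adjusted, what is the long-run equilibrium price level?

Long-run P = 186

Short run: with Pᵉ = 199, SRAS is Y = 74 + 9P. Setting AD = SRAS gives 2535 = 13P, so P = 195 and Y = 2609 − 4·195 = 1829.
Output 1829 is below potential 1865, so over time expected prices fall and SRAS shifts right until Y returns to 1865.
Long run: Y = 1865 on the AD curve gives 1865 = 2609 − 4P, so P = 186.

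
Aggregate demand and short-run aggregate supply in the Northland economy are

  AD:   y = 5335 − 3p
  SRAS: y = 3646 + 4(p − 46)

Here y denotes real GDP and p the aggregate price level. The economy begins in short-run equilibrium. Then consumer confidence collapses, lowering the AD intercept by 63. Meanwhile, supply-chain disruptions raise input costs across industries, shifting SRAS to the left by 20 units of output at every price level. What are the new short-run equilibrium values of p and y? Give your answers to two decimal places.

After both shocks: AD is y = 5272 − 3p and SRAS is y = 3442 + 4p.
Setting them equal: 1830 = 7p, so p = 261.43.
Substituting into AD, y = 4487.71.

p = 261.43, y = 4487.71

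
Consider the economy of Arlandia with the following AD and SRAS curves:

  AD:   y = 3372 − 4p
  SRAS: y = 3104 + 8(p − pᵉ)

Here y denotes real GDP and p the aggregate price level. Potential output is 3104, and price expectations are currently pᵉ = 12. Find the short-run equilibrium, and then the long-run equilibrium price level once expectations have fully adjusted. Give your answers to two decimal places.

Short run: with pᵉ = 12, SRAS is y = 3008 + 8p. Setting AD = SRAS gives 364 = 12p, so p = 30.33 and y = 3372 − 4p = 3250.67.
Output 3250.67 is above potential 3104, so over time expected prices rise and SRAS shifts left until y returns to 3104.
Long run: y = 3104 on the AD curve gives 3104 = 3372 − 4p, so p = 67.00.

Short run: p = 30.33, y = 3250.67. Long run: p = 67.00.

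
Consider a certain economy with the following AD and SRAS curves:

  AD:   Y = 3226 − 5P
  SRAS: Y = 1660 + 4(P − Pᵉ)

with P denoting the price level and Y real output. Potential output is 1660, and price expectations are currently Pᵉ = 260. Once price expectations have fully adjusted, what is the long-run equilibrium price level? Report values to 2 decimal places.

Short run: with Pᵉ = 260, SRAS is Y = 620 + 4P. Setting AD = SRAS gives 2606 = 9P, so P = 289.56 and Y = 3226 − 5P = 1778.22.
Output 1778.22 is above potential 1660, so over time expected prices rise and SRAS shifts left until Y returns to 1660.
Long run: Y = 1660 on the AD curve gives 1660 = 3226 − 5P, so P = 313.20.

Long-run P = 313.20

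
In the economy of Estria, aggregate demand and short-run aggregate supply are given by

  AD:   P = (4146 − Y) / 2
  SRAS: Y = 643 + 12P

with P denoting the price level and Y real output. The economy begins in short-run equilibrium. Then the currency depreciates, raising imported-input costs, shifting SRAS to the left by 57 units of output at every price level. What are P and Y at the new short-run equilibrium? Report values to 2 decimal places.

This is a negative supply shock: SRAS shifts left.
New SRAS: Y = 586 + 12P.
Set AD = SRAS: 4146 − 2P = 586 + 12P, so 3560 = 14P and P = 254.29.
Substituting into AD, Y = 3637.43.

P = 254.29, Y = 3637.43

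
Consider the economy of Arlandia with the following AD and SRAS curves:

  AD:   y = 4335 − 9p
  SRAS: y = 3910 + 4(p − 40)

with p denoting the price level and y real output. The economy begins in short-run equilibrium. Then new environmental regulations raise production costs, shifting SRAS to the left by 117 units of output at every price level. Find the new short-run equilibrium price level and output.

This is a negative supply shock: SRAS shifts left.
New SRAS: y = 3633 + 4p.
Set AD = SRAS: 4335 − 9p = 3633 + 4p, so 702 = 13p and p = 54.
y = 4335 − 9·54 = 3849.

p = 54, y = 3849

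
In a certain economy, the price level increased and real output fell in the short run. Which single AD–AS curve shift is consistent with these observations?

SRAS shifted left

P rose and Y fell. An AD shift moves P and Y in the same direction; an SRAS shift moves them in opposite directions.
Here P and Y moved in opposite directions, so the SRAS curve shifted.
Since Y fell, SRAS shifted left.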